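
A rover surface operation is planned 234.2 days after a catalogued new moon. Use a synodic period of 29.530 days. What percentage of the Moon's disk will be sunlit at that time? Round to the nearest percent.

5%

234.2/29.530 = 7.931 lunations, so 7 complete cycles and 27.49 d into the next.
Elongation θ = 360° × 27.49/29.530 ≈ 335.1°.
cos 335.1° = 0.907, so f = (1 − 0.907)/2 = 0.046, so 5%.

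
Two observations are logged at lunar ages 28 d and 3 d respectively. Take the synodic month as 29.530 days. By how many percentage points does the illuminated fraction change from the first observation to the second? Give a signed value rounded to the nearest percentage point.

+7 pp

θ₁ = 360° × 28/29.530 = 341.3°, f₁ = (1 − cos θ₁)/2 = 0.026.
θ₂ = 360° × 3/29.530 = 36.6°, f₂ = (1 − cos θ₂)/2 = 0.098.
Change = f₂ − f₁ = +0.072 → +7 percentage points.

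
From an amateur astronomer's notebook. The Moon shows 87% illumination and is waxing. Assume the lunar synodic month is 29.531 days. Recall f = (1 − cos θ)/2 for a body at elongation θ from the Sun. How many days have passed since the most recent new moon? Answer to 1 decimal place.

Invert f = (1 − cos θ)/2 to get cos θ = 1 − 2(0.87) = -0.740, hence θ₀ = arccos -0.740 = 137.7°.
Waxing ⇒ before full, so θ = 137.7°.
Age = 29.531 × 137.7°/360° ≈ 11.30 days.

11.3 days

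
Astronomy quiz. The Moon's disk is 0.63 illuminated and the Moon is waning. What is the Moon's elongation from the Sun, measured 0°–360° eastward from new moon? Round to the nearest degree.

cos θ = 1 − 2f = -0.260, giving a principal value of 105.1°.
A waning Moon lies in 180°–360°, so θ = 360° − 105.1° = 254.9°.

255°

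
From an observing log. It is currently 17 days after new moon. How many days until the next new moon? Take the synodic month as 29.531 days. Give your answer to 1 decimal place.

One full lunation from the last new moon is 29.531 d; remaining = 29.531 − 17 = 12.531 d.

12.5 days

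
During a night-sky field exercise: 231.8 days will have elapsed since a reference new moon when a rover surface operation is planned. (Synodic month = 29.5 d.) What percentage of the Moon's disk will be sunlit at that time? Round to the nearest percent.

231.8/29.5 = 7.858 lunations, so 7 complete cycles and 25.30 d into the next.
Elongation θ = 360° × 25.30/29.5 ≈ 308.7°.
cos 308.7° = 0.626, so f = (1 − 0.626)/2 = 0.187, so 19%.

19%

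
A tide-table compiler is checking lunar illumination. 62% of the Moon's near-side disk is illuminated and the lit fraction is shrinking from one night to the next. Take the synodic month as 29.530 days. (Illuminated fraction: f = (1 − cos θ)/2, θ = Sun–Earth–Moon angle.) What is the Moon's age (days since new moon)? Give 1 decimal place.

From f = (1 − cos θ)/2: cos θ = 1 − 2×0.62 = -0.240; arccos → 103.9°.
A waning Moon lies in 180°–360°, so θ = 360° − 103.9° = 256.1°.
At 360°/29.530 d per day, 256.1° corresponds to 21.01 days.

21.0 days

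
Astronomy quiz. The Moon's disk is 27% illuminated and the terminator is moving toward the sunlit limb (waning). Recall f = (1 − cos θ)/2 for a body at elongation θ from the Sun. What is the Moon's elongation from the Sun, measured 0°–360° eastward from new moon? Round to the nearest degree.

297°

Invert f = (1 − cos θ)/2 to get cos θ = 1 − 2(0.27) = 0.460, hence θ₀ = arccos 0.460 = 62.6°.
Waning ⇒ past full, so θ = 360° − 62.6° = 297.4°.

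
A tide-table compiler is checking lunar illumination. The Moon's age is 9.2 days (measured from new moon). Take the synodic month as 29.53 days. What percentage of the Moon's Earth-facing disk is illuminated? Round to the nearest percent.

Elongation θ = 360° × 9.2/29.53 ≈ 112.2°.
With cos θ = (-0.377), the lit fraction is (1 − (-0.377))/2 ≈ 0.689, so 69%.

69%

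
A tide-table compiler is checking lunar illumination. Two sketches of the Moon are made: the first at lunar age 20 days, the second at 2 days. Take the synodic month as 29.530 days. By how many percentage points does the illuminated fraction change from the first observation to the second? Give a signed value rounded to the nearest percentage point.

-68 percentage points

θ₁ = 360° × 20/29.530 = 243.8°, f₁ = (1 − cos θ₁)/2 = 0.721.
θ₂ = 360° × 2/29.530 = 24.4°, f₂ = (1 − cos θ₂)/2 = 0.045.
Change = f₂ − f₁ = -0.676 → -68 percentage points.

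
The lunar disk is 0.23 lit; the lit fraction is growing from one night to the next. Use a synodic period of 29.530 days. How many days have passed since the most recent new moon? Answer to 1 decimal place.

Invert f = (1 − cos θ)/2 to get cos θ = 1 − 2(0.23) = 0.540, hence θ₀ = arccos 0.540 = 57.3°.
Waxing ⇒ before full, so θ = 57.3°.
At 360°/29.530 d per day, 57.3° corresponds to 4.70 days.

4.7 days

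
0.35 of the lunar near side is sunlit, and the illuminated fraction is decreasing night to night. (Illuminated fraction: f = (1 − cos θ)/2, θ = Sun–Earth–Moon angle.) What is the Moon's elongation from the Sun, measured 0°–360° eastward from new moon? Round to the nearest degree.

Invert f = (1 − cos θ)/2 to get cos θ = 1 − 2(0.35) = 0.300, hence θ₀ = arccos 0.300 = 72.5°.
A waning Moon lies in 180°–360°, so θ = 360° − 72.5° = 287.5°.

287°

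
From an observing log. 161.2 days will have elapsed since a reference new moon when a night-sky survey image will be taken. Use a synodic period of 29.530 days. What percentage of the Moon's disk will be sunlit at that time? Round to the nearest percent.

Reduce mod P: 161.2 − 5×29.530 = 13.55 d into the current lunation.
The Moon has covered 13.55/29.530 of its cycle, so θ ≈ 360° × 13.55/29.530 = 165.2°.
Illuminated fraction = (1 − cos 165.2°)/2 = (1 − (-0.967))/2 ≈ 0.983, so 98%.

98%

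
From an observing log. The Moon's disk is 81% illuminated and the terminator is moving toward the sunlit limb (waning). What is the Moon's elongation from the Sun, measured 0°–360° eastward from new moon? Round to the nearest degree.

232°

Invert f = (1 − cos θ)/2 to get cos θ = 1 − 2(0.81) = -0.620, hence θ₀ = arccos -0.620 = 128.3°.
Since the Moon is past full (waning), take the reflex angle: θ = 360° − 128.3° = 231.7°.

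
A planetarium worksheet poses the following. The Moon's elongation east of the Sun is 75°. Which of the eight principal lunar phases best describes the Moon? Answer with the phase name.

first quarter

75° lies in the first quarter sector of the 8-phase cycle.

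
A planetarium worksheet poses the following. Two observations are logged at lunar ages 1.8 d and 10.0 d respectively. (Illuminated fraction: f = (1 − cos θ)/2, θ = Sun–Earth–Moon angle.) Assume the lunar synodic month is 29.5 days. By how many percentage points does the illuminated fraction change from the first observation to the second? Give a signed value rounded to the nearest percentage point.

+73 percentage points

θ₁ = 360° × 1.8/29.5 = 22.0°, f₁ = (1 − cos θ₁)/2 = 0.036.
θ₂ = 360° × 10.0/29.5 = 122.0°, f₂ = (1 − cos θ₂)/2 = 0.765.
Change = f₂ − f₁ = +0.729 → +73 percentage points.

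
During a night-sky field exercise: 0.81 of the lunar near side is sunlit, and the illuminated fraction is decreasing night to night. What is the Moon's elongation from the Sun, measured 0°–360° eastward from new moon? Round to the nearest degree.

Invert f = (1 − cos θ)/2 to get cos θ = 1 − 2(0.81) = -0.620, hence θ₀ = arccos -0.620 = 128.3°.
Since the Moon is past full (waning), take the reflex angle: θ = 360° − 128.3° = 231.7°.

232°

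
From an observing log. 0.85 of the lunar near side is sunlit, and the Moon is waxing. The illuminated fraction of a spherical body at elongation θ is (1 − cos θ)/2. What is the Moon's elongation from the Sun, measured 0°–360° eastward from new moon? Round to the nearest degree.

Invert f = (1 − cos θ)/2 to get cos θ = 1 − 2(0.85) = -0.700, hence θ₀ = arccos -0.700 = 134.4°.
Waxing ⇒ before full, so θ = 134.4°.

134°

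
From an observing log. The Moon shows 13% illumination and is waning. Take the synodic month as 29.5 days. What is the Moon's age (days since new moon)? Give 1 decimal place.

26.0 days

From f = (1 − cos θ)/2: cos θ = 1 − 2×0.13 = 0.740; arccos → 42.3°.
Waning ⇒ past full, so θ = 360° − 42.3° = 317.7°.
At 360°/29.5 d per day, 317.7° corresponds to 26.04 days.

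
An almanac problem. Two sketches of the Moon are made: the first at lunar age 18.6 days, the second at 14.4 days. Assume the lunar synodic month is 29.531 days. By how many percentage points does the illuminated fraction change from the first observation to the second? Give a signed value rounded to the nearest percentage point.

+16 pp

θ₁ = 360° × 18.6/29.531 = 226.7°, f₁ = (1 − cos θ₁)/2 = 0.843.
θ₂ = 360° × 14.4/29.531 = 175.5°, f₂ = (1 − cos θ₂)/2 = 0.998.
Change = f₂ − f₁ = +0.156 → +16 percentage points.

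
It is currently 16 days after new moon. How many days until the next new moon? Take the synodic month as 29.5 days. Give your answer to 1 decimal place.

13.5 days

One full lunation from the last new moon is 29.5 d; remaining = 29.5 − 16 = 13.500 d.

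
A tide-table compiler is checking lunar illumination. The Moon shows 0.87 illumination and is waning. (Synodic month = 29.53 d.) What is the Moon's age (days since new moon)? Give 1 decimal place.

Invert f = (1 − cos θ)/2 to get cos θ = 1 − 2(0.87) = -0.740, hence θ₀ = arccos -0.740 = 137.7°.
A waning Moon lies in 180°–360°, so θ = 360° − 137.7° = 222.3°.
At 360°/29.53 d per day, 222.3° corresponds to 18.23 days.

18.2 days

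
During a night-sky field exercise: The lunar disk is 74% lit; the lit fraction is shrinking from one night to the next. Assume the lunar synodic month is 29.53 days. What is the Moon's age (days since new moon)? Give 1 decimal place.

From f = (1 − cos θ)/2: cos θ = 1 − 2×0.74 = -0.480; arccos → 118.7°.
Since the Moon is past full (waning), take the reflex angle: θ = 360° − 118.7° = 241.3°.
At 360°/29.53 d per day, 241.3° corresponds to 19.79 days.

19.8 days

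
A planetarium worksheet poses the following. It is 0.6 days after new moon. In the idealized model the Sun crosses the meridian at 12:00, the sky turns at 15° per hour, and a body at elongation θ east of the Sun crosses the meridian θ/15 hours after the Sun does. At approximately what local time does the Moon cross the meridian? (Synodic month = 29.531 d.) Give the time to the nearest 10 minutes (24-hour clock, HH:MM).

12:30

Elongation θ = 360° × 0.6/29.531 ≈ 7.3°.
Delay after the Sun = 7.3° / (15°/h) ≈ 0.49 h.
12:00 + 0.488 h ≈ 12:29 → 12:30 to the nearest ten minutes.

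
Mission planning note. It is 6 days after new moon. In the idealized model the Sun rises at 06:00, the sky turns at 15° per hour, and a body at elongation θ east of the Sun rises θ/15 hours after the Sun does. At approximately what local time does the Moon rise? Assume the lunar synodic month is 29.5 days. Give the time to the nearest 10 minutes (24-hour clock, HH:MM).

Elongation θ = 360° × 6/29.5 ≈ 73.2°.
The Moon trails the Sun by θ/15 = 73.2/15 ≈ 4.88 hours.
06:00 + 4.881 h ≈ 10:53 → 10:50 to the nearest ten minutes.

10:50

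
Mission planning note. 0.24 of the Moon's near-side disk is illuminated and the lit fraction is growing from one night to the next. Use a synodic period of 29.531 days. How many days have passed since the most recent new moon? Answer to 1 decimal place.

4.8 days

Invert f = (1 − cos θ)/2 to get cos θ = 1 − 2(0.24) = 0.520, hence θ₀ = arccos 0.520 = 58.7°.
Waxing ⇒ before full, so θ = 58.7°.
That fraction of the synodic month is 58.7/360 × 29.531 d ≈ 4.81 d.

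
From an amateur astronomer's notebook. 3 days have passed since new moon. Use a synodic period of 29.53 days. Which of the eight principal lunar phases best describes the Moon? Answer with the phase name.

θ ≈ 360° × 3/29.53 = 37°, which falls in the waxing crescent sector.

waxing crescent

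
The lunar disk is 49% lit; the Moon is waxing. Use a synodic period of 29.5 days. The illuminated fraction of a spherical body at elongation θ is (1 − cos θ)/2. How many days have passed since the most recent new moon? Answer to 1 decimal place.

Invert f = (1 − cos θ)/2 to get cos θ = 1 − 2(0.49) = 0.020, hence θ₀ = arccos 0.020 = 88.9°.
Before full moon the principal value applies: θ = 88.9°.
Age = 29.5 × 88.9°/360° ≈ 7.28 days.

7.3 days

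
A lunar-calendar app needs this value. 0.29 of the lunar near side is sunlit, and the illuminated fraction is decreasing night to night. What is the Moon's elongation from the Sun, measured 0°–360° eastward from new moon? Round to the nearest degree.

295°

From f = (1 − cos θ)/2: cos θ = 1 − 2×0.29 = 0.420; arccos → 65.2°.
Since the Moon is past full (waning), take the reflex angle: θ = 360° − 65.2° = 294.8°.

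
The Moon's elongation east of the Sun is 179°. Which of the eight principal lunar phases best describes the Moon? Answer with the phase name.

full moon

179° lies in the full moon sector of the 8-phase cycle.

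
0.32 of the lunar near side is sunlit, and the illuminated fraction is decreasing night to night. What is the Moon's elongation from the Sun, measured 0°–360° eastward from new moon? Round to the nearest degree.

From f = (1 − cos θ)/2: cos θ = 1 − 2×0.32 = 0.360; arccos → 68.9°.
Waning ⇒ past full, so θ = 360° − 68.9° = 291.1°.

291°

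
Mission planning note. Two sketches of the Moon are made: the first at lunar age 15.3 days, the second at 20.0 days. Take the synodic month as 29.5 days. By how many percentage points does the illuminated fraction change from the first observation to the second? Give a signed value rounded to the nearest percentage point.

-28 percentage points

θ₁ = 360° × 15.3/29.5 = 186.7°, f₁ = (1 − cos θ₁)/2 = 0.997.
θ₂ = 360° × 20.0/29.5 = 244.1°, f₂ = (1 − cos θ₂)/2 = 0.719.
Change = f₂ − f₁ = -0.278 → -28 percentage points.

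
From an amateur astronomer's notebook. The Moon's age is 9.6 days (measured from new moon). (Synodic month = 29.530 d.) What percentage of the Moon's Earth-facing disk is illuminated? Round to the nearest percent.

73%

Elongation θ = 360° × 9.6/29.530 ≈ 117.0°.
With cos θ = (-0.455), the lit fraction is (1 − (-0.455))/2 ≈ 0.727, so 73%.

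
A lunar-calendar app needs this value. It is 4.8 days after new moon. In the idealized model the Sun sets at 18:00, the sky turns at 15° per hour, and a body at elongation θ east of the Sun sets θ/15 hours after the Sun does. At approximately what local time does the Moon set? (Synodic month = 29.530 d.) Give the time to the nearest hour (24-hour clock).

Phase angle: θ = 360°·(4.8 d)/(29.530 d) = 58.5°.
Delay after the Sun = 58.5° / (15°/h) ≈ 3.90 h.
18:00 + 3.90 h ≈ 21:54 → 22:00 to the nearest hour.

22:00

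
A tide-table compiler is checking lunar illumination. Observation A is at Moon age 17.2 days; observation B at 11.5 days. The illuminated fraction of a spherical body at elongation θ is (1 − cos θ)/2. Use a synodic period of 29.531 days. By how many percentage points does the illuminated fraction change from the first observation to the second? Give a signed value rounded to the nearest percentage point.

θ₁ = 360° × 17.2/29.531 = 209.7°, f₁ = (1 − cos θ₁)/2 = 0.934.
θ₂ = 360° × 11.5/29.531 = 140.2°, f₂ = (1 − cos θ₂)/2 = 0.884.
Change = f₂ − f₁ = -0.050 → -5 percentage points.

-5 pp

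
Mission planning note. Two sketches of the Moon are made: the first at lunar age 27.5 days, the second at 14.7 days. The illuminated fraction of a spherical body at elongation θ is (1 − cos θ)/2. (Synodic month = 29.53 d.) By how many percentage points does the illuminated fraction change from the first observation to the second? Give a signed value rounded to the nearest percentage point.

θ₁ = 360° × 27.5/29.53 = 335.3°, f₁ = (1 − cos θ₁)/2 = 0.046.
θ₂ = 360° × 14.7/29.53 = 179.2°, f₂ = (1 − cos θ₂)/2 = 1.000.
Change = f₂ − f₁ = +0.954 → +95 percentage points.

+95 pp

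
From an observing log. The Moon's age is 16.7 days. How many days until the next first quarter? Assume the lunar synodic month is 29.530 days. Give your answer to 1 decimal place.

20.2 days

First quarter occurs at elongation 90°, i.e. at age 29.530 × 90/360 = 7.383 d.
Already past this cycle's first quarter; the next is at 7.383 + 29.530 = 36.913 d, so 36.913 − 16.7 = 20.213 days.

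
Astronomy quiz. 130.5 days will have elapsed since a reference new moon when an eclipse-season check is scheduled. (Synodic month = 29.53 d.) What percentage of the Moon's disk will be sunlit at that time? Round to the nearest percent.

94%

Reduce mod P: 130.5 − 4×29.53 = 12.38 d into the current lunation.
The Moon has covered 12.38/29.53 of its cycle, so θ ≈ 360° × 12.38/29.53 = 150.9°.
cos 150.9° = (-0.874), so f = (1 − (-0.874))/2 = 0.937, so 94%.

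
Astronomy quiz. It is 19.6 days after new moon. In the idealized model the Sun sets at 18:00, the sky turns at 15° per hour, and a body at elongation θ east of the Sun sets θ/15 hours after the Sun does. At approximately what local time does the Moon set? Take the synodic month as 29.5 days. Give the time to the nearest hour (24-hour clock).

10:00

Phase angle: θ = 360°·(19.6 d)/(29.5 d) = 239.2°.
At 15° of sky rotation per hour, 239.2° corresponds to a 15.95 h lag.
18:00 + 15.95 h ≈ 09:57 → 10:00 to the nearest hour.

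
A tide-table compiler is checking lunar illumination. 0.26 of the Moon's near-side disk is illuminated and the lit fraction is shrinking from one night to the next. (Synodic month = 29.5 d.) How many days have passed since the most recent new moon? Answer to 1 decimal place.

cos θ = 1 − 2f = 0.480, giving a principal value of 61.3°.
Waning ⇒ past full, so θ = 360° − 61.3° = 298.7°.
That fraction of the synodic month is 298.7/360 × 29.5 d ≈ 24.48 d.

24.5 days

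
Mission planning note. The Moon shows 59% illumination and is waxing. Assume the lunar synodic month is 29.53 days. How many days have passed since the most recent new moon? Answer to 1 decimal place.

8.2 days

From f = (1 − cos θ)/2: cos θ = 1 − 2×0.59 = -0.180; arccos → 100.4°.
Before full moon the principal value applies: θ = 100.4°.
At 360°/29.53 d per day, 100.4° corresponds to 8.23 days.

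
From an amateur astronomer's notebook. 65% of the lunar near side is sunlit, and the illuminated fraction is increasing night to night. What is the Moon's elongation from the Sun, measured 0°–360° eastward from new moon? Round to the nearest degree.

107°

Invert f = (1 − cos θ)/2 to get cos θ = 1 − 2(0.65) = -0.300, hence θ₀ = arccos -0.300 = 107.5°.
The Moon is waxing (0°–180°), so θ = 107.5° directly.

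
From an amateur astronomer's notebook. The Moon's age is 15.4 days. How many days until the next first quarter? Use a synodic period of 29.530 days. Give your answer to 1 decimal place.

First quarter is 0.25 of the way through the cycle: age 0.25 × 29.530 = 7.383 d.
Already past this cycle's first quarter; the next is at 7.383 + 29.530 = 36.913 d, so 36.913 − 15.4 = 21.513 days.

21.5 days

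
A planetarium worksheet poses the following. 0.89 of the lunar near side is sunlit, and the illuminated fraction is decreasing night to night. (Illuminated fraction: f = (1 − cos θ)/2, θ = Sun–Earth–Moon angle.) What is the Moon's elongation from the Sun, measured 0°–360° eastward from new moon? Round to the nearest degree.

From f = (1 − cos θ)/2: cos θ = 1 − 2×0.89 = -0.780; arccos → 141.3°.
Waning ⇒ past full, so θ = 360° − 141.3° = 218.7°.

219°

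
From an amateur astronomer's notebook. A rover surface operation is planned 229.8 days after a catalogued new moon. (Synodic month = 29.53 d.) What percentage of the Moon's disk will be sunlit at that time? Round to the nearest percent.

40%

229.8 d spans 7 complete synodic months (7 × 29.53 = 206.71 d) plus 23.09 d.
The Moon has covered 23.09/29.53 of its cycle, so θ ≈ 360° × 23.09/29.53 = 281.5°.
cos 281.5° = 0.199, so f = (1 − 0.199)/2 = 0.400, so 40%.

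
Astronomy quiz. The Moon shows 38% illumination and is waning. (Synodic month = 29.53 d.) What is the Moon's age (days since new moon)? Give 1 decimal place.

From f = (1 − cos θ)/2: cos θ = 1 − 2×0.38 = 0.240; arccos → 76.1°.
Waning ⇒ past full, so θ = 360° − 76.1° = 283.9°.
At 360°/29.53 d per day, 283.9° corresponds to 23.29 days.

23.3 days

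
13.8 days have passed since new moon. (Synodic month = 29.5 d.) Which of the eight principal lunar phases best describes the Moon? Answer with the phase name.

full moon

At 13.8/29.5 of the cycle, θ ≈ 168° — the full moon range.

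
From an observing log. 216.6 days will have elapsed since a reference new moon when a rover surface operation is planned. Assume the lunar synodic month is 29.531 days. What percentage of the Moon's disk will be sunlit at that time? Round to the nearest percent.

75%

216.6 d spans 7 complete synodic months (7 × 29.531 = 206.72 d) plus 9.88 d.
The Moon has covered 9.88/29.531 of its cycle, so θ ≈ 360° × 9.88/29.531 = 120.5°.
Illuminated fraction = (1 − cos 120.5°)/2 = (1 − (-0.507))/2 ≈ 0.754, so 75%.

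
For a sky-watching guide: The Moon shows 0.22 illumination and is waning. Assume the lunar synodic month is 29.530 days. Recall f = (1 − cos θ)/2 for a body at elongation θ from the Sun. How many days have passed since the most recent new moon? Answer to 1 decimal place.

24.9 days

cos θ = 1 − 2f = 0.560, giving a principal value of 55.9°.
Waning ⇒ past full, so θ = 360° − 55.9° = 304.1°.
That fraction of the synodic month is 304.1/360 × 29.530 d ≈ 24.94 d.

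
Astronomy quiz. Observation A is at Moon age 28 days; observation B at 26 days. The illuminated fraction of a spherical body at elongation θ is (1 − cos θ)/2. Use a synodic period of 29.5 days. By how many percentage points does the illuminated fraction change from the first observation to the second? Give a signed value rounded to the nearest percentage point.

First observation: θ = 360°·28/29.5 = 341.7°, so f = 0.025.
Second observation: θ = 317.3°, f = 0.133.
Δf = 0.133 − 0.025 = +0.107, i.e. +11 pp.

+11 pp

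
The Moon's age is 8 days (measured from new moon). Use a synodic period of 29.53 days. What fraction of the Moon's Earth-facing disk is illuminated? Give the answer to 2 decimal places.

0.57

The Moon has covered 8/29.53 of its cycle, so θ ≈ 360° × 8/29.53 = 97.5°.
Illuminated fraction = (1 − cos 97.5°)/2 = (1 − (-0.131))/2 ≈ 0.566.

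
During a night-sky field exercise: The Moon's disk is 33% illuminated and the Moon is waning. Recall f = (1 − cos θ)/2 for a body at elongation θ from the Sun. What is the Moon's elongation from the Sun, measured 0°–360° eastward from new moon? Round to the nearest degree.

290°

Invert f = (1 − cos θ)/2 to get cos θ = 1 − 2(0.33) = 0.340, hence θ₀ = arccos 0.340 = 70.1°.
A waning Moon lies in 180°–360°, so θ = 360° − 70.1° = 289.9°.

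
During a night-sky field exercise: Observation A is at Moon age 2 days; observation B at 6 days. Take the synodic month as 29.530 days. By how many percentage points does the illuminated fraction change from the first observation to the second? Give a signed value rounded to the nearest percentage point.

+31 percentage points

First observation: θ = 360°·2/29.530 = 24.4°, so f = 0.045.
Second observation: θ = 73.1°, f = 0.355.
Δf = 0.355 − 0.045 = +0.310, i.e. +31 pp.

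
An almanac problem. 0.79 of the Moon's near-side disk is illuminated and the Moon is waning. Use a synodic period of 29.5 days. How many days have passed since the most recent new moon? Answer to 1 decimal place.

From f = (1 − cos θ)/2: cos θ = 1 − 2×0.79 = -0.580; arccos → 125.5°.
Waning ⇒ past full, so θ = 360° − 125.5° = 234.5°.
Age = 29.5 × 234.5°/360° ≈ 19.22 days.

19.2 days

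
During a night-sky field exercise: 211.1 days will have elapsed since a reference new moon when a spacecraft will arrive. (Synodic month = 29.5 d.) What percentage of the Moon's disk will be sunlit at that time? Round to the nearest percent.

211.1/29.5 = 7.156 lunations, so 7 complete cycles and 4.60 d into the next.
The Moon has covered 4.60/29.5 of its cycle, so θ ≈ 360° × 4.60/29.5 = 56.1°.
Illuminated fraction = (1 − cos 56.1°)/2 = (1 − 0.557)/2 ≈ 0.221, so 22%.

22%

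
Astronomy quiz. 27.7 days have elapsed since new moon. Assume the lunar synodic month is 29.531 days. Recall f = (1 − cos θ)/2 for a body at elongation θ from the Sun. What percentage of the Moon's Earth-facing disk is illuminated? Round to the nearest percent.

Elongation θ = 360° × 27.7/29.531 ≈ 337.7°.
With cos θ = 0.925, the lit fraction is (1 − 0.925)/2 ≈ 0.037, so 4%.

4%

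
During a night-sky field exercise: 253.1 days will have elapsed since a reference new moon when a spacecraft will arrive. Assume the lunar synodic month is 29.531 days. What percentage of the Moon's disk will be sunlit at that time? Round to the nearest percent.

95%

Reduce mod P: 253.1 − 8×29.531 = 16.85 d into the current lunation.
The Moon has covered 16.85/29.531 of its cycle, so θ ≈ 360° × 16.85/29.531 = 205.4°.
Illuminated fraction = (1 − cos 205.4°)/2 = (1 − (-0.903))/2 ≈ 0.952, so 95%.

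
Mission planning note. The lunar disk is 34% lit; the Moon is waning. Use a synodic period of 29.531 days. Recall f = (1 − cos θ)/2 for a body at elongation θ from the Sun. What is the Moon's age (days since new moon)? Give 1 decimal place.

cos θ = 1 − 2f = 0.320, giving a principal value of 71.3°.
Waning ⇒ past full, so θ = 360° − 71.3° = 288.7°.
At 360°/29.531 d per day, 288.7° corresponds to 23.68 days.

23.7 days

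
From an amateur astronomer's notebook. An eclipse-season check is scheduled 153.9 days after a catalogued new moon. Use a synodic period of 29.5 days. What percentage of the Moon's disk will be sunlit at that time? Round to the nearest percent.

40%

Reduce mod P: 153.9 − 5×29.5 = 6.40 d into the current lunation.
Elongation θ = 360° × 6.40/29.5 ≈ 78.1°.
Illuminated fraction = (1 − cos 78.1°)/2 = (1 − 0.206)/2 ≈ 0.397, so 40%.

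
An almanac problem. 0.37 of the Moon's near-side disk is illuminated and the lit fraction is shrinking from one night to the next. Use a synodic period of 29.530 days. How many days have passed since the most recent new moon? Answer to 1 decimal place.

Invert f = (1 − cos θ)/2 to get cos θ = 1 − 2(0.37) = 0.260, hence θ₀ = arccos 0.260 = 74.9°.
Since the Moon is past full (waning), take the reflex angle: θ = 360° − 74.9° = 285.1°.
That fraction of the synodic month is 285.1/360 × 29.530 d ≈ 23.38 d.

23.4 days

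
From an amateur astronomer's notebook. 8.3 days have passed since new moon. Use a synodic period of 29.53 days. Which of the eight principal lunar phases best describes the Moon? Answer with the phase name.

At 8.3/29.53 of the cycle, θ ≈ 101° — the first quarter range.

first quarter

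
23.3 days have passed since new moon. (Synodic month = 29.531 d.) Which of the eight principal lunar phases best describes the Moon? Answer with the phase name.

θ ≈ 360° × 23.3/29.531 = 284°, which falls in the last quarter sector.

last quarter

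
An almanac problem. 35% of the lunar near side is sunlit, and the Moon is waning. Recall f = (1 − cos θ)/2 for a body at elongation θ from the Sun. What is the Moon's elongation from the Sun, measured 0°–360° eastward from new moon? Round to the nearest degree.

287°

From f = (1 − cos θ)/2: cos θ = 1 − 2×0.35 = 0.300; arccos → 72.5°.
Since the Moon is past full (waning), take the reflex angle: θ = 360° − 72.5° = 287.5°.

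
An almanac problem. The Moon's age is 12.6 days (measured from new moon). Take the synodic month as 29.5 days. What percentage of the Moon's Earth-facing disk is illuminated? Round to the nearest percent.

Elongation θ = 360° × 12.6/29.5 ≈ 153.8°.
cos 153.8° = (-0.897), so f = (1 − (-0.897))/2 = 0.948, so 95%.

95%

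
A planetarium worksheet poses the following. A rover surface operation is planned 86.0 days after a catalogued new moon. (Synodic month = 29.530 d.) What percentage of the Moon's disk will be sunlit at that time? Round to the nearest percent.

86.0 d spans 2 complete synodic months (2 × 29.530 = 59.06 d) plus 26.94 d.
Phase angle: θ = 360°·(26.94 d)/(29.530 d) = 328.4°.
With cos θ = 0.852, the lit fraction is (1 − 0.852)/2 ≈ 0.074, so 7%.

7%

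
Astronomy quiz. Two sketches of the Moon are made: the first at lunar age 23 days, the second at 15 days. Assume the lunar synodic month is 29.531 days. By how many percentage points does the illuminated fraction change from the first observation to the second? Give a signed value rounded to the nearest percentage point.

First observation: θ = 360°·23/29.531 = 280.4°, so f = 0.410.
Second observation: θ = 182.9°, f = 0.999.
Δf = 0.999 − 0.410 = +0.589, i.e. +59 pp.

+59 pp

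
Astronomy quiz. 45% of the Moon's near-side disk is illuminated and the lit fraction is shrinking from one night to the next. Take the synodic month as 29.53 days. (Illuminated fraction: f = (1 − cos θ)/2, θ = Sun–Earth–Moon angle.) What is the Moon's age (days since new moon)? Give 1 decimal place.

22.6 days

From f = (1 − cos θ)/2: cos θ = 1 − 2×0.45 = 0.100; arccos → 84.3°.
Since the Moon is past full (waning), take the reflex angle: θ = 360° − 84.3° = 275.7°.
At 360°/29.53 d per day, 275.7° corresponds to 22.62 days.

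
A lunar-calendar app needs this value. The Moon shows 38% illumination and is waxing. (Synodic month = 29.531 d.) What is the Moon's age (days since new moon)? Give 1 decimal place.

6.2 days

cos θ = 1 − 2f = 0.240, giving a principal value of 76.1°.
The Moon is waxing (0°–180°), so θ = 76.1° directly.
Age = 29.531 × 76.1°/360° ≈ 6.24 days.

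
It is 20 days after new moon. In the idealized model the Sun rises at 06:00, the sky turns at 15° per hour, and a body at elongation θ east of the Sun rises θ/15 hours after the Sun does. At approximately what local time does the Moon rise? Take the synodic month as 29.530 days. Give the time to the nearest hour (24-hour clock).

22:00

The Moon has covered 20/29.530 of its cycle, so θ ≈ 360° × 20/29.530 = 243.8°.
The Moon trails the Sun by θ/15 = 243.8/15 ≈ 16.25 hours.
06:00 + 16.25 h ≈ 22:15 → 22:00 to the nearest hour.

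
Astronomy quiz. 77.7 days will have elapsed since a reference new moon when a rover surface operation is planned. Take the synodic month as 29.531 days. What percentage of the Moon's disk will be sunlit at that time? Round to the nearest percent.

84%

Reduce mod P: 77.7 − 2×29.531 = 18.64 d into the current lunation.
Elongation θ = 360° × 18.64/29.531 ≈ 227.2°.
cos 227.2° = (-0.679), so f = (1 − (-0.679))/2 = 0.840, so 84%.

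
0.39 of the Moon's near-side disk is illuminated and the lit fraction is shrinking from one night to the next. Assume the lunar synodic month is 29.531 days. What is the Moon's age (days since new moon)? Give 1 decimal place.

23.2 days

cos θ = 1 − 2f = 0.220, giving a principal value of 77.3°.
A waning Moon lies in 180°–360°, so θ = 360° − 77.3° = 282.7°.
Age = 29.531 × 282.7°/360° ≈ 23.19 days.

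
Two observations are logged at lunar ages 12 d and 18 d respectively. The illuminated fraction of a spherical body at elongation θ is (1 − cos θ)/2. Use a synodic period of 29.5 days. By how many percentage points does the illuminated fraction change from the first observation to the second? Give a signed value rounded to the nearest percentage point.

-3 percentage points

θ₁ = 360° × 12/29.5 = 146.4°, f₁ = (1 − cos θ₁)/2 = 0.917.
θ₂ = 360° × 18/29.5 = 219.7°, f₂ = (1 − cos θ₂)/2 = 0.885.
Change = f₂ − f₁ = -0.032 → -3 percentage points.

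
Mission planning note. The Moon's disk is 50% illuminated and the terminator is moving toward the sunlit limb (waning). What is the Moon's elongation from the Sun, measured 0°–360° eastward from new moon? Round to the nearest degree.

cos θ = 1 − 2f = 0.000, giving a principal value of 90.0°.
Waning ⇒ past full, so θ = 360° − 90.0° = 270.0°.

270°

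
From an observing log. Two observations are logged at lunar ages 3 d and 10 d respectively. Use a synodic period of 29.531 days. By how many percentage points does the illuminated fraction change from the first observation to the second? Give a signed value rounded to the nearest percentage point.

First observation: θ = 360°·3/29.531 = 36.6°, so f = 0.098.
Second observation: θ = 121.9°, f = 0.764.
Δf = 0.764 − 0.098 = +0.666, i.e. +67 pp.

+67 pp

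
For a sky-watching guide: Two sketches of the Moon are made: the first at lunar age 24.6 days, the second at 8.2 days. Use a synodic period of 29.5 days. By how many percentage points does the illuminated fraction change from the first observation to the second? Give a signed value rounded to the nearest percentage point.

+34 percentage points

First observation: θ = 360°·24.6/29.5 = 300.2°, so f = 0.248.
Second observation: θ = 100.1°, f = 0.587.
Δf = 0.587 − 0.248 = +0.339, i.e. +34 pp.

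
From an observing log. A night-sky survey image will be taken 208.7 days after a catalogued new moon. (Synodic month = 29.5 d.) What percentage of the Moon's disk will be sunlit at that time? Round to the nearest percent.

208.7/29.5 = 7.075 lunations, so 7 complete cycles and 2.20 d into the next.
Phase angle: θ = 360°·(2.20 d)/(29.5 d) = 26.8°.
With cos θ = 0.892, the lit fraction is (1 − 0.892)/2 ≈ 0.054, so 5%.

5%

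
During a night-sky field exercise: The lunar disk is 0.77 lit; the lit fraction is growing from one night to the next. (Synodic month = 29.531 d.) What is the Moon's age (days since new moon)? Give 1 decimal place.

From f = (1 − cos θ)/2: cos θ = 1 − 2×0.77 = -0.540; arccos → 122.7°.
Before full moon the principal value applies: θ = 122.7°.
That fraction of the synodic month is 122.7/360 × 29.531 d ≈ 10.06 d.

10.1 days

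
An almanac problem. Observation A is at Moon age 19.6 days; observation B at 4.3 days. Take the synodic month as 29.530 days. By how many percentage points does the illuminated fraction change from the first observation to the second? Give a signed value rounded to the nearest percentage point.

-56 pp

θ₁ = 360° × 19.6/29.530 = 238.9°, f₁ = (1 − cos θ₁)/2 = 0.758.
θ₂ = 360° × 4.3/29.530 = 52.4°, f₂ = (1 − cos θ₂)/2 = 0.195.
Change = f₂ − f₁ = -0.563 → -56 percentage points.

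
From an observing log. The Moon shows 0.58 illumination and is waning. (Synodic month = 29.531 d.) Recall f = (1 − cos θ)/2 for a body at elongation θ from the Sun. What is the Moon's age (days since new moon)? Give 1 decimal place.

From f = (1 − cos θ)/2: cos θ = 1 − 2×0.58 = -0.160; arccos → 99.2°.
Waning ⇒ past full, so θ = 360° − 99.2° = 260.8°.
At 360°/29.531 d per day, 260.8° corresponds to 21.39 days.

21.4 days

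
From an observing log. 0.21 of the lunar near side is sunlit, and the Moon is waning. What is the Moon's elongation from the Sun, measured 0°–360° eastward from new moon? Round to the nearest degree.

305°

From f = (1 − cos θ)/2: cos θ = 1 − 2×0.21 = 0.580; arccos → 54.5°.
Waning ⇒ past full, so θ = 360° − 54.5° = 305.5°.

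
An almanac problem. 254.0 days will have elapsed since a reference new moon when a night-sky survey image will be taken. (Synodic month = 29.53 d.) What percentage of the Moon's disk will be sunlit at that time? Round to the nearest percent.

Reduce mod P: 254.0 − 8×29.53 = 17.76 d into the current lunation.
Elongation θ = 360° × 17.76/29.53 ≈ 216.5°.
cos 216.5° = (-0.804), so f = (1 − (-0.804))/2 = 0.902, so 90%.

90%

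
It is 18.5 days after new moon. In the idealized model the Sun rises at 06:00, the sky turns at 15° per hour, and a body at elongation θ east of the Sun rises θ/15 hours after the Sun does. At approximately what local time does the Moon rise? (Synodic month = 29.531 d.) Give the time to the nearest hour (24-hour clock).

21:00

The Moon has covered 18.5/29.531 of its cycle, so θ ≈ 360° × 18.5/29.531 = 225.5°.
Delay after the Sun = 225.5° / (15°/h) ≈ 15.04 h.
06:00 + 15.04 h ≈ 21:02 → 21:00 to the nearest hour.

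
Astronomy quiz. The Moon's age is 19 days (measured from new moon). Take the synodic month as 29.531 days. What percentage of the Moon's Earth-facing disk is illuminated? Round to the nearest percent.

81%

Phase angle: θ = 360°·(19 d)/(29.531 d) = 231.6°.
Illuminated fraction = (1 − cos 231.6°)/2 = (1 − (-0.621))/2 ≈ 0.810, so 81%.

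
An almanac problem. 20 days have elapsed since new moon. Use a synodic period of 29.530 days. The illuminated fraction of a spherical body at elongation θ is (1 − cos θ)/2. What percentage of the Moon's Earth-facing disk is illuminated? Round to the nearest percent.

72%

Phase angle: θ = 360°·(20 d)/(29.530 d) = 243.8°.
With cos θ = (-0.441), the lit fraction is (1 − (-0.441))/2 ≈ 0.721, so 72%.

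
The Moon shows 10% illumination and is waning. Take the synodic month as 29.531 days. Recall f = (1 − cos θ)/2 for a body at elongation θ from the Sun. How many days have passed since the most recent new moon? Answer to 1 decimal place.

From f = (1 − cos θ)/2: cos θ = 1 − 2×0.10 = 0.800; arccos → 36.9°.
Waning ⇒ past full, so θ = 360° − 36.9° = 323.1°.
At 360°/29.531 d per day, 323.1° corresponds to 26.51 days.

26.5 days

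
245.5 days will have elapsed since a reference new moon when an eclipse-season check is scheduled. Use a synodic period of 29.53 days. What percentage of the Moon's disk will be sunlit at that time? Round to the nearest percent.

245.5/29.53 = 8.314 lunations, so 8 complete cycles and 9.26 d into the next.
Elongation θ = 360° × 9.26/29.53 ≈ 112.9°.
With cos θ = (-0.389), the lit fraction is (1 − (-0.389))/2 ≈ 0.694, so 69%.

69%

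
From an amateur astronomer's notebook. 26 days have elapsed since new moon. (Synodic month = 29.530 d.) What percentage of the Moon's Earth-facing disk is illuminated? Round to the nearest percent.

Elongation θ = 360° × 26/29.530 ≈ 317.0°.
Illuminated fraction = (1 − cos 317.0°)/2 = (1 − 0.731)/2 ≈ 0.135, so 13%.

13%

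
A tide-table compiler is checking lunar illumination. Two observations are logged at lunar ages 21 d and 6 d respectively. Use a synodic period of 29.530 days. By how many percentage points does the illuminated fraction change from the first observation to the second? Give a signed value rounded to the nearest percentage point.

θ₁ = 360° × 21/29.530 = 256.0°, f₁ = (1 − cos θ₁)/2 = 0.621.
θ₂ = 360° × 6/29.530 = 73.1°, f₂ = (1 − cos θ₂)/2 = 0.355.
Change = f₂ − f₁ = -0.266 → -27 percentage points.

-27 pp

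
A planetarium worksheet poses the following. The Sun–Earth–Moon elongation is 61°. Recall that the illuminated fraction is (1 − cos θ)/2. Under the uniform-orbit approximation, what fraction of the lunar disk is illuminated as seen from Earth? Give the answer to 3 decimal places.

0.258

cos 61° = 0.485, so f = (1 − 0.485)/2 = 0.258.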